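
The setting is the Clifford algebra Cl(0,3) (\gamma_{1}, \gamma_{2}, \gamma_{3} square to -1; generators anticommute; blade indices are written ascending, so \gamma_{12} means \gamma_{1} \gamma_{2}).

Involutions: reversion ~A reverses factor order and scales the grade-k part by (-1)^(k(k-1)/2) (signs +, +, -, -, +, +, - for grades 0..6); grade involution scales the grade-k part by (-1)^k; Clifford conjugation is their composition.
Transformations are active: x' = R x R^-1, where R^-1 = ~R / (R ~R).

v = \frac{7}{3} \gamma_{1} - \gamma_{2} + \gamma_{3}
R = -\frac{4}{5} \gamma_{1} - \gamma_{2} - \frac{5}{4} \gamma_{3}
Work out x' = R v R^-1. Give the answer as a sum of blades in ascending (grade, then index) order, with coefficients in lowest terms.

~R = -\frac{4}{5} \gamma_{1} - \gamma_{2} - \frac{5}{4} \gamma_{3}, and R ~R = -\frac{1281}{400}, so R^-1 = ~R / (-\frac{1281}{400}).
R v = \frac{127}{60} + \frac{47}{15} \gamma_{12} + \frac{127}{60} \gamma_{13} - \frac{9}{4} \gamma_{23}
Answer: -\frac{4903}{3843} \gamma_{1} + \frac{8923}{3843} \gamma_{2} + \frac{2507}{3843} \gamma_{3}


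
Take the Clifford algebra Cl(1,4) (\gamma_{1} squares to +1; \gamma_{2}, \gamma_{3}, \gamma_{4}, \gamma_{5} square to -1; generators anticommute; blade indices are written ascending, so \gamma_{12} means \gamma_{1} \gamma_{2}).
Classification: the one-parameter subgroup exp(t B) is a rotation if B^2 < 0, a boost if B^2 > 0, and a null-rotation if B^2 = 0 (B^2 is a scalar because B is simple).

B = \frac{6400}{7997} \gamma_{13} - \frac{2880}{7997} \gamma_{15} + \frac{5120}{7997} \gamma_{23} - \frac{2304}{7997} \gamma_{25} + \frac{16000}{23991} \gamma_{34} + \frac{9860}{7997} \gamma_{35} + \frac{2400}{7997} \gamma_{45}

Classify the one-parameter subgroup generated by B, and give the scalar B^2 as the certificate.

B^2 term by term: the squares give (\frac{6400}{7997})^2*(\gamma_{13})^2 + (-\frac{2880}{7997})^2*(\gamma_{15})^2 + (\frac{5120}{7997})^2*(\gamma_{23})^2 + (-\frac{2304}{7997})^2*(\gamma_{25})^2 + (\frac{16000}{23991})^2*(\gamma_{34})^2 + (\frac{9860}{7997})^2*(\gamma_{35})^2 + (\frac{2400}{7997})^2*(\gamma_{45})^2 = \frac{40960000}{63952009}*(+1) + \frac{8294400}{63952009}*(+1) + \frac{26214400}{63952009}*(-1) + \frac{5308416}{63952009}*(-1) + \frac{256000000}{575568081}*(-1) + \frac{97219600}{63952009}*(-1) + \frac{5760000}{63952009}*(-1) = -\frac{16}{9} (each basis 2-blade squares to minus the product of its generators' squares); cross terms between blades sharing an index anticommute and cancel; the commuting (index-disjoint) pairs give grade-4 terms 2*c*c'*(blade product), which cancel blade by blade — \gamma_{1235}: \frac{29491200}{63952009} - \frac{29491200}{63952009} = 0; \gamma_{1345}: \frac{30720000}{63952009} - \frac{30720000}{63952009} = 0; \gamma_{2345}: \frac{24576000}{63952009} - \frac{24576000}{63952009} = 0 — confirming B is simple. So B^2 = -\frac{16}{9}.
Answer: rotation, certificate B^2 = -\frac{16}{9}. Key observation: B^2 = -\frac{16}{9} is a conjugation invariant, so its sign decides the class regardless of the surface form of B.


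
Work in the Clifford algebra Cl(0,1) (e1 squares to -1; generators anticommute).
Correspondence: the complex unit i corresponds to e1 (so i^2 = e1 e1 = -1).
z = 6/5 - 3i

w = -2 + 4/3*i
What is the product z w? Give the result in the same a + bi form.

In blades: z = 6/5 - 3*e1, w = -2 + 4/3*e1.
Distribute z over w term by term (generator squares from the signature, products reordered to ascending indices): (6/5)*w = -12/5 + 8/5*e1; (-3*e1)*w = 4 + 6*e1.
Sum: 8/5 + 38/5*e1; translating back through the correspondence:
Answer: 8/5 + 38/5*i


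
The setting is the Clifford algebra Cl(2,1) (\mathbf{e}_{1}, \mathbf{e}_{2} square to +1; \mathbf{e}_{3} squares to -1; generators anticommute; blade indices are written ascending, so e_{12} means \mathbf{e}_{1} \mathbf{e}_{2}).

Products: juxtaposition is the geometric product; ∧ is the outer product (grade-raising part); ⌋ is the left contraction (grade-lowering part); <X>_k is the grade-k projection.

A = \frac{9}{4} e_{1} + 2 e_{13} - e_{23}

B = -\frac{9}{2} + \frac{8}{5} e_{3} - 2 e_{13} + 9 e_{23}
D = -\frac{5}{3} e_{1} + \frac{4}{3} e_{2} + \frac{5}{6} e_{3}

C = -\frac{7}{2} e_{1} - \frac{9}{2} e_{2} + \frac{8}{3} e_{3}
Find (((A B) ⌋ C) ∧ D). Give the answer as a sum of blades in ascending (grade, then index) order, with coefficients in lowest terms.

step 1: -13 - \frac{533}{40} e_{1} + \frac{8}{5} e_{2} - \frac{9}{2} e_{3} + 16 e_{12} - \frac{27}{5} e_{13} + \frac{9}{2} e_{23} + \frac{81}{4} e_{123}
step 2: \frac{823}{16} + \frac{91}{2} e_{1} + \frac{117}{2} e_{2} - \frac{104}{3} e_{3}
step 3: -\frac{4115}{48} e_{1} + \frac{823}{12} e_{2} + \frac{4115}{96} e_{3} + \frac{949}{6} e_{12} - \frac{715}{36} e_{13} + \frac{3419}{36} e_{23}
Answer: -\frac{4115}{48} e_{1} + \frac{823}{12} e_{2} + \frac{4115}{96} e_{3} + \frac{949}{6} e_{12} - \frac{715}{36} e_{13} + \frac{3419}{36} e_{23}


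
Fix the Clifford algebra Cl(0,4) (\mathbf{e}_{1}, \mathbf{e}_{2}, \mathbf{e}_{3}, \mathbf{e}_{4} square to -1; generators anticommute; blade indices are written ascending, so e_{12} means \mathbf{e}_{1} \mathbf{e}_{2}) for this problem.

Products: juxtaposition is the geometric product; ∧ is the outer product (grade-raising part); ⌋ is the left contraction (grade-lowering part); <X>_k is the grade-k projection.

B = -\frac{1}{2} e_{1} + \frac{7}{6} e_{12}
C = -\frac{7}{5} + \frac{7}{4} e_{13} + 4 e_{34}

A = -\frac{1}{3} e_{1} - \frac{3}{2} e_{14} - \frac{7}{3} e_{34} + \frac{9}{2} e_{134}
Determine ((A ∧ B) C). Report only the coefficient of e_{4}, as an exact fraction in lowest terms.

step 1: \frac{7}{6} e_{134} - \frac{49}{18} e_{1234}
step 2: -\frac{14}{3} e_{1} - \frac{49}{24} e_{4} + \frac{98}{9} e_{12} - \frac{343}{72} e_{24} - \frac{49}{30} e_{134} + \frac{343}{90} e_{1234}
Answer: -\frac{49}{24}


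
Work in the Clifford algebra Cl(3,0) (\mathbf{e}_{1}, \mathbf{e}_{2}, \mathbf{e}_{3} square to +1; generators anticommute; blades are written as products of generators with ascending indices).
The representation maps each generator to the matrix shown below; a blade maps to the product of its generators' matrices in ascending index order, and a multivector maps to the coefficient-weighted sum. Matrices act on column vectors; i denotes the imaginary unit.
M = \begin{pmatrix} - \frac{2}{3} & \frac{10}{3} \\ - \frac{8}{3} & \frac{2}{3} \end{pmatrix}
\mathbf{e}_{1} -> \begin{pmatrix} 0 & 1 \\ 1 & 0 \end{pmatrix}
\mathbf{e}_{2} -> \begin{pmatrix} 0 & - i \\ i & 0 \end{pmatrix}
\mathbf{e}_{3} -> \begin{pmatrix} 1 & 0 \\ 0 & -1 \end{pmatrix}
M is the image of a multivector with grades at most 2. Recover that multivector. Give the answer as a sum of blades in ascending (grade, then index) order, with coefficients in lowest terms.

Method: 1, rho(e_{1}), rho(e_{2}), rho(e_{3}) form a trace-orthogonal basis of the 2x2 complex matrices (tr(X Y) = 2 if X = Y, else 0), so M = m0*1 + m1*rho(e_{1}) + m2*rho(e_{2}) + m3*rho(e_{3}) with m0 = tr(M)/2 = 0, m1 = tr(M rho(e_{1}))/2 = \frac{1}{3}, m2 = tr(M rho(e_{2}))/2 = 3 i, m3 = tr(M rho(e_{3}))/2 = - \frac{2}{3}.
Multiplying table entries, the bivector images are rho(e_{1} e_{2}) = i*rho(e_{3}), rho(e_{1} e_{3}) = -i*rho(e_{2}), rho(e_{2} e_{3}) = i*rho(e_{1}); with real blade coefficients the real parts of m0..m3 are the coefficients of 1, e_{1}, e_{2}, e_{3} and the imaginary parts give the bivectors (e_{2} e_{3}: Im m1, e_{1} e_{3}: -Im m2, e_{1} e_{2}: Im m3).
Answer: \frac{1}{3} e_{1} - \frac{2}{3} e_{3} - 3 e_{1} e_{3}


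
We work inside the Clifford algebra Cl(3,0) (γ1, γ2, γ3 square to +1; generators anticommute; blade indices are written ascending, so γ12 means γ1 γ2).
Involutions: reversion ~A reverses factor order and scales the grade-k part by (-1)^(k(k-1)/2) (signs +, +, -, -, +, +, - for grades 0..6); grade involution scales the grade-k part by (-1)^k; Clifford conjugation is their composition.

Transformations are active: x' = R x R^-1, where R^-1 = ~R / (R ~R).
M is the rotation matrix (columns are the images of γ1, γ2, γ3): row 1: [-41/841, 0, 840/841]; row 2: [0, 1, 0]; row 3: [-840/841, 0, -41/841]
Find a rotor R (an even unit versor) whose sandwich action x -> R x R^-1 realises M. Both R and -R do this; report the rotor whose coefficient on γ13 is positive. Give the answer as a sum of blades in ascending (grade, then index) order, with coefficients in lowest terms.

Method: write R = a + b12*γ12 + b13*γ13 + b23*γ23 with a^2 + b12^2 + b13^2 + b23^2 = 1 (so R^-1 = ~R). Expanding the columns R e_j ~R gives tr M = 4a^2 - 1 and, from the antisymmetric part, M21 - M12 = -4a*b12, M13 - M31 = 4a*b13, M32 - M23 = -4a*b23.
Here tr M = 759/841, so a^2 = (1 + tr M)/4 = 400/841 and a = ±20/29. Taking a = 20/29: M21 - M12 = 0, M13 - M31 = 1680/841, M32 - M23 = 0, giving b12 = 0, b13 = 21/29, b23 = 0, i.e. R = 20/29 + 21/29*γ13.
Its γ13 coefficient is already positive.
Answer: 20/29 + 21/29*γ13. Sheet selection: the two-to-one cover makes ±R indistinguishable at the matrix level (trace 759/841), so uniqueness comes from the required sign on γ13.


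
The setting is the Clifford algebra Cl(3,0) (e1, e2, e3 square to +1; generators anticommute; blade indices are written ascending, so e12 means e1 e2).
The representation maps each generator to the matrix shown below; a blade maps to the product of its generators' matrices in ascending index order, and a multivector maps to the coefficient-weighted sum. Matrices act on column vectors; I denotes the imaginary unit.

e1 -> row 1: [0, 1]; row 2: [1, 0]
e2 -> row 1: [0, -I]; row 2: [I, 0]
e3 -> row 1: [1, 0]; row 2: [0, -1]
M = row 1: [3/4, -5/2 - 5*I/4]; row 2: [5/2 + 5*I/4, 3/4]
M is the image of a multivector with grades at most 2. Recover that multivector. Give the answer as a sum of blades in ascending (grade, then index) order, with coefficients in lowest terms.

Method: 1, rho(e1), rho(e2), rho(e3) form a trace-orthogonal basis of the 2x2 complex matrices (tr(X Y) = 2 if X = Y, else 0), so M = m0*1 + m1*rho(e1) + m2*rho(e2) + m3*rho(e3) with m0 = tr(M)/2 = 3/4, m1 = tr(M rho(e1))/2 = 0, m2 = tr(M rho(e2))/2 = 5/4 - 5*I/2, m3 = tr(M rho(e3))/2 = 0.
Multiplying table entries, the bivector images are rho(e12) = I*rho(e3), rho(e13) = -I*rho(e2), rho(e23) = I*rho(e1); with real blade coefficients the real parts of m0..m3 are the coefficients of 1, e1, e2, e3 and the imaginary parts give the bivectors (e23: Im m1, e13: -Im m2, e12: Im m3).
Answer: 3/4 + 5/4*e2 + 5/2*e13


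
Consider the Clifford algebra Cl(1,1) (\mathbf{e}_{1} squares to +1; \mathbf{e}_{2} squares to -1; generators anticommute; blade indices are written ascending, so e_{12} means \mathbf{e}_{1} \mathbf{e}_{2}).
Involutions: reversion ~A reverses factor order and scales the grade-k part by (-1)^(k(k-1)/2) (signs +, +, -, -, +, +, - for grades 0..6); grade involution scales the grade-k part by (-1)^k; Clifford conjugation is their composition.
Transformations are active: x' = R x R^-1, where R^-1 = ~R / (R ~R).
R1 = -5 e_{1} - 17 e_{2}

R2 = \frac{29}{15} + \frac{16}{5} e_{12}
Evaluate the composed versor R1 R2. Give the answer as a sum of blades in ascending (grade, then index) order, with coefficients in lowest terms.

Distribute over the terms of R1 (each basis-blade product reordered to ascending indices, repeated generators contracted through their squares):
(-5 e_{1}) R2 = -\frac{29}{3} e_{1} - 16 e_{2}
(-17 e_{2}) R2 = -\frac{272}{5} e_{1} - \frac{493}{15} e_{2}
Summing the partial products and collecting blades:
Answer: -\frac{961}{15} e_{1} - \frac{733}{15} e_{2}


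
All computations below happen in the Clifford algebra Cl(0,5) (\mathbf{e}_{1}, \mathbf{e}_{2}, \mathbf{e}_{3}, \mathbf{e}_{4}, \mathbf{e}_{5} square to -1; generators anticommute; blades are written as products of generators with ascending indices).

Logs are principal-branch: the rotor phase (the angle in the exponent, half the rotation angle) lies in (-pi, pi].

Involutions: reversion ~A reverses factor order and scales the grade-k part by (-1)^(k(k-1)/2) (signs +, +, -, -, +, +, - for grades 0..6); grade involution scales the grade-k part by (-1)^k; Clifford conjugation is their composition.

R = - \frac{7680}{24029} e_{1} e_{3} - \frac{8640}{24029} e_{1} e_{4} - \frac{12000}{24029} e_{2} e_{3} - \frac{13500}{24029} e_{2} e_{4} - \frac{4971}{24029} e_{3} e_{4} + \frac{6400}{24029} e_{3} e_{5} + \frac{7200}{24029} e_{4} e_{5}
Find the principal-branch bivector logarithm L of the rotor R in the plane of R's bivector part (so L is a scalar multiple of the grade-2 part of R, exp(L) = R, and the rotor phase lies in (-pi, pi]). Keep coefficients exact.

The scalar part of R is 0, which fixes the principal-branch rotor phase; the unit plane is then the bivector part divided by the sine of that phase, and L is that plane scaled by the phase.
Concretely: cos(phase) = 0 gives phase = ±\frac{\pi}{2}, and since phase/sin(phase) is even the sign is immaterial: L = (phase/sin(phase)) * <R>_2 = (\frac{\pi}{2}) * <R>_2.
Answer: - \frac{3840 \pi}{24029} e_{1} e_{3} - \frac{4320 \pi}{24029} e_{1} e_{4} - \frac{6000 \pi}{24029} e_{2} e_{3} - \frac{6750 \pi}{24029} e_{2} e_{4} - \frac{4971 \pi}{48058} e_{3} e_{4} + \frac{3200 \pi}{24029} e_{3} e_{5} + \frac{3600 \pi}{24029} e_{4} e_{5}


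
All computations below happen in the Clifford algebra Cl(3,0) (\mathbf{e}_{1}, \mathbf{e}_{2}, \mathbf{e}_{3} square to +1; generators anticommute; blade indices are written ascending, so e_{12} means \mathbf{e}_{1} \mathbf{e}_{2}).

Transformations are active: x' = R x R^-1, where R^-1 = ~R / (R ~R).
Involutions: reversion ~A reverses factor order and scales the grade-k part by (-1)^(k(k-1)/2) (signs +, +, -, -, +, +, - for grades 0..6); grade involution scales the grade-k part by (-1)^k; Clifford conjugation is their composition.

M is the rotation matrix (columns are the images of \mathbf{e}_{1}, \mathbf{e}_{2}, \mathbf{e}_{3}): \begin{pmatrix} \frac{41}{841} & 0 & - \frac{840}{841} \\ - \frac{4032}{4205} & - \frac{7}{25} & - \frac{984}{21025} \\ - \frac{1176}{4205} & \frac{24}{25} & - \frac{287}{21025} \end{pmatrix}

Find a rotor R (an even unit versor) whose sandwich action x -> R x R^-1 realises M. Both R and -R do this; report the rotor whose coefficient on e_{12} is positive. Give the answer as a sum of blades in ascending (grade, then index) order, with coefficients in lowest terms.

Method: write R = a + b12*e_{12} + b13*e_{13} + b23*e_{23} with a^2 + b12^2 + b13^2 + b23^2 = 1 (so R^-1 = ~R). Expanding the columns R e_j ~R gives tr M = 4a^2 - 1 and, from the antisymmetric part, M21 - M12 = -4a*b12, M13 - M31 = 4a*b13, M32 - M23 = -4a*b23.
Here tr M = -\frac{5149}{21025}, so a^2 = (1 + tr M)/4 = \frac{3969}{21025} and a = ±\frac{63}{145}. Taking a = \frac{63}{145}: M21 - M12 = -\frac{4032}{4205}, M13 - M31 = -\frac{3024}{4205}, M32 - M23 = \frac{21168}{21025}, giving b12 = \frac{16}{29}, b13 = -\frac{12}{29}, b23 = -\frac{84}{145}, i.e. R = \frac{63}{145} + \frac{16}{29} e_{12} - \frac{12}{29} e_{13} - \frac{84}{145} e_{23}.
Its e_{12} coefficient is already positive.
Answer: \frac{63}{145} + \frac{16}{29} e_{12} - \frac{12}{29} e_{13} - \frac{84}{145} e_{23}. Key observation: the double cover Spin(3) -> SO(3) sends R and -R to the same matrix (trace -\frac{5149}{21025} here), so the stated sign of the e_{12} coefficient is what selects one sheet.


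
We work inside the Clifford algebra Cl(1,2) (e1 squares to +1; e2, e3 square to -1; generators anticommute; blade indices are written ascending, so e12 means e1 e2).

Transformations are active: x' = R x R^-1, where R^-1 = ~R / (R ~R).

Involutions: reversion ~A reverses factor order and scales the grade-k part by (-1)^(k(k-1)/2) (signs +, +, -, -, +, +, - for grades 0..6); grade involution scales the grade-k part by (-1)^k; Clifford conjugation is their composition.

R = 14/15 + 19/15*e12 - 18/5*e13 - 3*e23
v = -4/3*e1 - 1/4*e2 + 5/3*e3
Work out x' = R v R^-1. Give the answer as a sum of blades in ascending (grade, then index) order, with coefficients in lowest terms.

~R = 14/15 - 19/15*e12 + 18/5*e13 + 3*e23, and R ~R = -352/75, so R^-1 = ~R / (-352/75).
R v = 913/180*e1 + 581/90*e2 - 449/180*e3 + 469/90*e123
Answer: 9469/1584*e1 + 562/99*e2 + 1129/528*e3


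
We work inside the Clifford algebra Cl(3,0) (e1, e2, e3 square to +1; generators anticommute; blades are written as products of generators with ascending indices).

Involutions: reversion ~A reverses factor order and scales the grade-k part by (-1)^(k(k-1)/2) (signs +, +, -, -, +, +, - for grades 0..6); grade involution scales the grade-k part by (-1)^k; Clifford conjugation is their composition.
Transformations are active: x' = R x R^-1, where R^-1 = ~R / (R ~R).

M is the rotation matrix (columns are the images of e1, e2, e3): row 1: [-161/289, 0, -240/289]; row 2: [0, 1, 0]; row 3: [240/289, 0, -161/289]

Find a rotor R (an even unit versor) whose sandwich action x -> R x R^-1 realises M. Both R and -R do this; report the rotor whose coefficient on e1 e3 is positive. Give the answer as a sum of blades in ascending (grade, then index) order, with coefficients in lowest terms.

Method: write R = a + b12*e1 e2 + b13*e1 e3 + b23*e2 e3 with a^2 + b12^2 + b13^2 + b23^2 = 1 (so R^-1 = ~R). Expanding the columns R e_j ~R gives tr M = 4a^2 - 1 and, from the antisymmetric part, M21 - M12 = -4a*b12, M13 - M31 = 4a*b13, M32 - M23 = -4a*b23.
Here tr M = -33/289, so a^2 = (1 + tr M)/4 = 64/289 and a = ±8/17. Taking a = 8/17: M21 - M12 = 0, M13 - M31 = -480/289, M32 - M23 = 0, giving b12 = 0, b13 = -15/17, b23 = 0, i.e. R = 8/17 - 15/17*e1 e3.
Its e1 e3 coefficient is negative, so report the other preimage -R.
Answer: -8/17 + 15/17*e1 e3. Recall the cover is two-to-one: with M of trace -33/289, both preimages act alike, and the stated e1 e3 sign chooses the sheet.


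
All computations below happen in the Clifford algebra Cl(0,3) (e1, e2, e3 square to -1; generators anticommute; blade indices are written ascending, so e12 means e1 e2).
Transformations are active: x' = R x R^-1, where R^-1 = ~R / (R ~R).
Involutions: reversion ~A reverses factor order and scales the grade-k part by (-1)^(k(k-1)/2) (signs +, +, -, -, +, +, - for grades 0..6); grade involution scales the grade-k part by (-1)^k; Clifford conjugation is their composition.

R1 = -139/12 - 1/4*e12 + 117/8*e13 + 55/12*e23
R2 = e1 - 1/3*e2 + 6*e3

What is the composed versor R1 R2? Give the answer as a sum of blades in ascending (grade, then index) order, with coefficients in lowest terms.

Distribute over the terms of R2 (each basis-blade product reordered to ascending indices, repeated generators contracted through their squares):
R1 (e1) = -139/12*e1 - 1/4*e2 + 117/8*e3 + 55/12*e123
R1 (-1/3*e2) = -1/12*e1 + 139/36*e2 - 55/36*e3 + 39/8*e123
R1 (6*e3) = -351/4*e1 - 55/2*e2 - 139/2*e3 - 3/2*e123
Summing the partial products and collecting blades:
Answer: -1193/12*e1 - 215/9*e2 - 4061/72*e3 + 191/24*e123


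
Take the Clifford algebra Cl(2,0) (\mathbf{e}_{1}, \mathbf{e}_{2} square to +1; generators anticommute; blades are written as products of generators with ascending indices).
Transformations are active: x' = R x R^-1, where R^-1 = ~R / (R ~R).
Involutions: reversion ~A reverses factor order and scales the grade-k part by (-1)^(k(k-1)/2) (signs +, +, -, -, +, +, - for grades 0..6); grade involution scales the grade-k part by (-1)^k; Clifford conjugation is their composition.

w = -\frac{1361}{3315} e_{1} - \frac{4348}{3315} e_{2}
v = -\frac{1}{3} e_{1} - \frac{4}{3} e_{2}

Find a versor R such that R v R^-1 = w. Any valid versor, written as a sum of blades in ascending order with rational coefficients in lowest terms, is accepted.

Here q(v) = q(w) = \frac{17}{9}; the classical choice R = v + w = -\frac{822}{1105} e_{1} - \frac{8768}{3315} e_{2} then realises v -> w under the sandwich.
Answer: -\frac{822}{1105} e_{1} - \frac{8768}{3315} e_{2}


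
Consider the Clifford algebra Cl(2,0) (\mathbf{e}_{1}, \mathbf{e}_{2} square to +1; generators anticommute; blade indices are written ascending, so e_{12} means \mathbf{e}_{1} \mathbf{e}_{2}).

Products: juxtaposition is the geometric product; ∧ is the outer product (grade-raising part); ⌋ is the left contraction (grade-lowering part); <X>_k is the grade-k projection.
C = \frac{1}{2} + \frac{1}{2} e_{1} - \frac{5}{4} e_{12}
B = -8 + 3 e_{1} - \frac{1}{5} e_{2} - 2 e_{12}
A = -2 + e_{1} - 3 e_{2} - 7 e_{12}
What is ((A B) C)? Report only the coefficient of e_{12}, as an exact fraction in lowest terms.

step 1: \frac{28}{5} - \frac{93}{5} e_{1} + \frac{217}{5} e_{2} + \frac{344}{5} e_{12}
step 2: \frac{159}{2} + \frac{191}{4} e_{1} + \frac{211}{20} e_{2} + \frac{57}{10} e_{12}
Answer: \frac{57}{10}


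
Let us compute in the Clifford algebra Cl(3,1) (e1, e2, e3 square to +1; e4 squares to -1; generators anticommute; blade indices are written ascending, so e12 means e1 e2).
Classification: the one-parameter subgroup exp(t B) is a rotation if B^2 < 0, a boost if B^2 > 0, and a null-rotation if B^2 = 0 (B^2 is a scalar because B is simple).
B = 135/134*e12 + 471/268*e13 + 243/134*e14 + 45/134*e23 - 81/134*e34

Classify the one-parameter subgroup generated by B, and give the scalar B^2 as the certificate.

B^2 term by term: the squares give (135/134)^2*(e12)^2 + (471/268)^2*(e13)^2 + (243/134)^2*(e14)^2 + (45/134)^2*(e23)^2 + (-81/134)^2*(e34)^2 = 18225/17956*(-1) + 221841/71824*(-1) + 59049/17956*(+1) + 2025/17956*(-1) + 6561/17956*(+1) = -9/16 (each basis 2-blade squares to minus the product of its generators' squares); cross terms between blades sharing an index anticommute and cancel; the commuting (index-disjoint) pairs give grade-4 terms 2*c*c'*(blade product), which cancel blade by blade — e1234: -10935/8978 + 10935/8978 = 0 — confirming B is simple. So B^2 = -9/16.
Answer: rotation, certificate B^2 = -9/16. B^2 = -9/16 is basis-independent, so its sign is the whole story.


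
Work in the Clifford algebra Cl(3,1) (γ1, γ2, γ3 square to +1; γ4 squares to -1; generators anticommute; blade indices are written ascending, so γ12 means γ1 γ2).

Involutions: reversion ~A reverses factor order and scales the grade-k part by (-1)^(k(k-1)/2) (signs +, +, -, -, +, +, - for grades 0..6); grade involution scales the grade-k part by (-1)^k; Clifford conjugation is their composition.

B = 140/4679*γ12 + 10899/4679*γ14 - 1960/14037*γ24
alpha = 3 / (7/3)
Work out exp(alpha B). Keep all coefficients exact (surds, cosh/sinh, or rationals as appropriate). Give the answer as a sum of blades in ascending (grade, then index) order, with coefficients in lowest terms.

B^2 term by term: the squares give (140/4679)^2*(γ12)^2 + (10899/4679)^2*(γ14)^2 + (-1960/14037)^2*(γ24)^2 = 19600/21893041*(-1) + 118788201/21893041*(+1) + 3841600/197037369*(+1) = 49/9 (each basis 2-blade squares to minus the product of its generators' squares); cross terms between blades sharing an index anticommute and cancel. So B^2 = 49/9.
B^2 = 49/9 — the series telescopes hyperbolically here: l = 7/3, alpha*l = 3, so exp(alpha B) = cosh(3) + (sinh(3)/(7/3))*B = cosh(3) + (3*sinh(3)/7)*B.
Answer: cosh(3) + 60*sinh(3)/4679*γ12 + 4671*sinh(3)/4679*γ14 - 280*sinh(3)/4679*γ24


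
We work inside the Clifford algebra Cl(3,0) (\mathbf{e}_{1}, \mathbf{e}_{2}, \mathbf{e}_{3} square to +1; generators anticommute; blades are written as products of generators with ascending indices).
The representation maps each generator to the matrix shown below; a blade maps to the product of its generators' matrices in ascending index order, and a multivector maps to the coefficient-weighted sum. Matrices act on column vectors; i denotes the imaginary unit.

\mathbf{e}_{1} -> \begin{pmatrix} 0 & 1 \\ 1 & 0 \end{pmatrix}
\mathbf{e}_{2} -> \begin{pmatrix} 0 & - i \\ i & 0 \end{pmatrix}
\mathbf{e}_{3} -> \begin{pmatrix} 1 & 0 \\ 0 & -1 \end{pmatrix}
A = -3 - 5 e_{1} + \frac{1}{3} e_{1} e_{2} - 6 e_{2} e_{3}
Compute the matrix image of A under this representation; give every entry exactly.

Bivector images (products of the table entries): rho(e_{1} e_{2}) = rho(\mathbf{e}_{1})rho(\mathbf{e}_{2}) = \begin{pmatrix} i & 0 \\ 0 & - i \end{pmatrix}; rho(e_{2} e_{3}) = rho(\mathbf{e}_{2})rho(\mathbf{e}_{3}) = \begin{pmatrix} 0 & i \\ i & 0 \end{pmatrix}.
M = (-3)*1 + (-5)*rho(e_{1}) + (\frac{1}{3})*rho(e_{1} e_{2}) + (-6)*rho(e_{2} e_{3}), summed entrywise (1 is the identity matrix):
Answer: \begin{pmatrix} -3 + \frac{i}{3} & -5 - 6 i \\ -5 - 6 i & -3 - \frac{i}{3} \end{pmatrix}


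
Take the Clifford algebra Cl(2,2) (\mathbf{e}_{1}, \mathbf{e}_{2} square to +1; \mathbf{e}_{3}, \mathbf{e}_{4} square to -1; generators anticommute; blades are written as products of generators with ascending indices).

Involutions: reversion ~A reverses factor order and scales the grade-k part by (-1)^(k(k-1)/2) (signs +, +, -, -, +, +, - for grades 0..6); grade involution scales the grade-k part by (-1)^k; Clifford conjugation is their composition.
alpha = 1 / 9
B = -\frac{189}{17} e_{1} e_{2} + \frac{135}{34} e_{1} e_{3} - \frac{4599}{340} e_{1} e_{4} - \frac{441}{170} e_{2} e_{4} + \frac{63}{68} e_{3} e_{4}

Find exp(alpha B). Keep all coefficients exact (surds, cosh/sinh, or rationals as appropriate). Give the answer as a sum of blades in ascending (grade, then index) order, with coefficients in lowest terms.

B^2 term by term: the squares give (-\frac{189}{17})^2*(e_{1} e_{2})^2 + (\frac{135}{34})^2*(e_{1} e_{3})^2 + (-\frac{4599}{340})^2*(e_{1} e_{4})^2 + (-\frac{441}{170})^2*(e_{2} e_{4})^2 + (\frac{63}{68})^2*(e_{3} e_{4})^2 = \frac{35721}{289}*(-1) + \frac{18225}{1156}*(+1) + \frac{21150801}{115600}*(+1) + \frac{194481}{28900}*(+1) + \frac{3969}{4624}*(-1) = 81 (each basis 2-blade squares to minus the product of its generators' squares); cross terms between blades sharing an index anticommute and cancel; the commuting (index-disjoint) pairs give grade-4 terms 2*c*c'*(blade product), which cancel blade by blade — e_{1} e_{2} e_{3} e_{4}: -\frac{11907}{578} + \frac{11907}{578} = 0 — confirming B is simple. So B^2 = 81.
B^2 = 81 — the series telescopes hyperbolically here: l = 9, alpha*l = 1, so exp(alpha B) = cosh(1) + (sinh(1)/9)*B = \cosh{\left(1 \right)} + (\frac{\sinh{\left(1 \right)}}{9})*B.
Answer: \cosh{\left(1 \right)} - \frac{21 \sinh{\left(1 \right)}}{17} e_{1} e_{2} + \frac{15 \sinh{\left(1 \right)}}{34} e_{1} e_{3} - \frac{511 \sinh{\left(1 \right)}}{340} e_{1} e_{4} - \frac{49 \sinh{\left(1 \right)}}{170} e_{2} e_{4} + \frac{7 \sinh{\left(1 \right)}}{68} e_{3} e_{4}


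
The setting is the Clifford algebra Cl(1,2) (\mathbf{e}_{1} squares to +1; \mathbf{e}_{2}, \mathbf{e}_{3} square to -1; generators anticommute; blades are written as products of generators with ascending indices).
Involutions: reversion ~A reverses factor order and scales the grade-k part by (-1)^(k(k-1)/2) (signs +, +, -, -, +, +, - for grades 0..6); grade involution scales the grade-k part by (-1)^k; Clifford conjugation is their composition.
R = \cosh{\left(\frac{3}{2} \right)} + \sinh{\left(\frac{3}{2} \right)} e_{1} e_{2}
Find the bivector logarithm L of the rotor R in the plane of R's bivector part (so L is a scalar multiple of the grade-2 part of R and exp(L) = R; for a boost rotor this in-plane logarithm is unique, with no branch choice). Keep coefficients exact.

The scalar part of R is \cosh{\left(\frac{3}{2} \right)}, which determines |rapidity| via cosh; the sign lives in the bivector part, and pairing them (bivector part over sinh of the rapidity = the plane) gives the unique in-plane L = rapidity * plane.
Concretely: cosh(rapidity) = \cosh{\left(\frac{3}{2} \right)} gives rapidity = ±\frac{3}{2}, and since rapidity/sinh(rapidity) is even the sign is immaterial: L = (rapidity/sinh(rapidity)) * <R>_2 = (\frac{3}{2 \sinh{\left(\frac{3}{2} \right)}}) * <R>_2.
Answer: \frac{3}{2} e_{1} e_{2}


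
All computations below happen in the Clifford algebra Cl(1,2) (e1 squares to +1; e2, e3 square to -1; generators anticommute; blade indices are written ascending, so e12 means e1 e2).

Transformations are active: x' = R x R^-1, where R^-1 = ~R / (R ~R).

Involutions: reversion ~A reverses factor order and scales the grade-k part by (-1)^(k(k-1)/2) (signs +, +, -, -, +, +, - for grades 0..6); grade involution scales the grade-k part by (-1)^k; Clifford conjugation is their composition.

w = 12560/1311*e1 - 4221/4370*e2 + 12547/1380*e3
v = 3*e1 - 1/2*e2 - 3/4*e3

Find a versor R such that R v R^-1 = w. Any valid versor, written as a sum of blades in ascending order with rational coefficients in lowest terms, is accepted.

Construction: equal norms (both 131/16) license R = v + w = 16493/1311*e1 - 3203/2185*e2 + 2878/345*e3 — nothing changes along that direction, while (v - w)/2 changes sign, so v maps onto w.
Answer: 16493/1311*e1 - 3203/2185*e2 + 2878/345*e3


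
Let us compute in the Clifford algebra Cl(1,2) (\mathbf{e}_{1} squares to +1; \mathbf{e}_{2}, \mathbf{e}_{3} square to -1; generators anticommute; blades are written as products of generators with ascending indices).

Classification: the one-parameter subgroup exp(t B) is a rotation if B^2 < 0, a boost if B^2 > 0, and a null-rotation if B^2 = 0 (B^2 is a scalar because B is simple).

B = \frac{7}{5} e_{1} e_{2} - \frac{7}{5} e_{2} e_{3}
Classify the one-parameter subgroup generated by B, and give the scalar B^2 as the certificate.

B^2 term by term: the squares give (\frac{7}{5})^2*(e_{1} e_{2})^2 + (-\frac{7}{5})^2*(e_{2} e_{3})^2 = \frac{49}{25}*(+1) + \frac{49}{25}*(-1) = 0 (each basis 2-blade squares to minus the product of its generators' squares); cross terms between blades sharing an index anticommute and cancel. So B^2 = 0.
Answer: null-rotation, certificate B^2 = 0. The class reads off the invariant scalar 0 directly.


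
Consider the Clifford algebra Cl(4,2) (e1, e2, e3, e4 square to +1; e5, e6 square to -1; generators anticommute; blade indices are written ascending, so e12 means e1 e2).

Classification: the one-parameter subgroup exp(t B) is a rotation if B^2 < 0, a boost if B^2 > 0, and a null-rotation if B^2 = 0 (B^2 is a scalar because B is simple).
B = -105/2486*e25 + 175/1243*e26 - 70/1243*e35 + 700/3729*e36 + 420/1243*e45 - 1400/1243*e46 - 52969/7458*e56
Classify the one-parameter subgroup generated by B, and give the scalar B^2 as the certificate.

B^2 term by term: the squares give (-105/2486)^2*(e25)^2 + (175/1243)^2*(e26)^2 + (-70/1243)^2*(e35)^2 + (700/3729)^2*(e36)^2 + (420/1243)^2*(e45)^2 + (-1400/1243)^2*(e46)^2 + (-52969/7458)^2*(e56)^2 = 11025/6180196*(+1) + 30625/1545049*(+1) + 4900/1545049*(+1) + 490000/13905441*(+1) + 176400/1545049*(+1) + 1960000/1545049*(+1) + 2805714961/55621764*(-1) = -49 (each basis 2-blade squares to minus the product of its generators' squares); cross terms between blades sharing an index anticommute and cancel; the commuting (index-disjoint) pairs give grade-4 terms 2*c*c'*(blade product), which cancel blade by blade — e2356: 24500/1545049 - 24500/1545049 = 0; e2456: -147000/1545049 + 147000/1545049 = 0; e3456: -196000/1545049 + 196000/1545049 = 0 — confirming B is simple. So B^2 = -49.
Answer: rotation, certificate B^2 = -49. Because -49 is invariant under every versor sandwich, the classification follows from its sign alone.


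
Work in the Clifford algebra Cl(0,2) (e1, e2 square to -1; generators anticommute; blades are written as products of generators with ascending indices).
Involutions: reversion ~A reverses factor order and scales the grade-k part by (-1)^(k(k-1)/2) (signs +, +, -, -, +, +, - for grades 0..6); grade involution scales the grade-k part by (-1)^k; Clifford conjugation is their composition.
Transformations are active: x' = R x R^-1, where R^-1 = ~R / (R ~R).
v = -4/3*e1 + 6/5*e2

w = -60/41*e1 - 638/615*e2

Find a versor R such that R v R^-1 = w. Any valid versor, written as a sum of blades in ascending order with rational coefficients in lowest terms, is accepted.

Why this works: both vectors square to -724/225, so q(v) = q(w) and R = v + w = -344/123*e1 + 20/123*e2 carries v to w — its own direction survives, the complement (v - w)/2 flips.
Answer: -344/123*e1 + 20/123*e2


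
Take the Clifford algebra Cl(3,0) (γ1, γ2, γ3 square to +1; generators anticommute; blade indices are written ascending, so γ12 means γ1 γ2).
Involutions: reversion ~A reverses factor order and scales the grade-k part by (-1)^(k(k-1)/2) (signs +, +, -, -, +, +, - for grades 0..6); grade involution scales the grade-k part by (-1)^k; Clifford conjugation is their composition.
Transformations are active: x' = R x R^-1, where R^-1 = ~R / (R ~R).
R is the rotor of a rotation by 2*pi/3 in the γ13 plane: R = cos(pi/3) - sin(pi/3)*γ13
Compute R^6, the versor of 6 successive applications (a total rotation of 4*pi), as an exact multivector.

The rotor phase is half the rotation angle and phases add under composition, so 6 steps in the γ13 plane accumulate phase 6*(pi/3) = 2*pi: R^6 = cos(2*pi) - sin(2*pi)*γ13.
cos(2*pi) = 1 and sin(2*pi) = 0, so R^6 = 1. The total rotation 4*pi is 2 full turns, so every vector returns to itself, yet the rotor is +1, back on the identity sheet (an even number of 2*pi turns).
Answer: 1


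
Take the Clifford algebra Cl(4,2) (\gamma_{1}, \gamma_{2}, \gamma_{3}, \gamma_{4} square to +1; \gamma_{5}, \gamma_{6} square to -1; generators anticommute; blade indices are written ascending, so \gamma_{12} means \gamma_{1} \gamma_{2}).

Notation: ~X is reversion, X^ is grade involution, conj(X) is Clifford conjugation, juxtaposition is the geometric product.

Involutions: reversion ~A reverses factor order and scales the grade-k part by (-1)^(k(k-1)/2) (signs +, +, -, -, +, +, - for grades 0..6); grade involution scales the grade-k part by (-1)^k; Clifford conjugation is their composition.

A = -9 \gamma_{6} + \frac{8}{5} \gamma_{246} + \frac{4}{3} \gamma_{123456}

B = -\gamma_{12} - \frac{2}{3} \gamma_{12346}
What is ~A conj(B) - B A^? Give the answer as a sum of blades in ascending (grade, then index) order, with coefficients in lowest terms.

first term: \frac{8}{9} \gamma_{5} + \frac{16}{15} \gamma_{13} - 9 \gamma_{126} + \frac{8}{5} \gamma_{146} + 6 \gamma_{1234} + \frac{4}{3} \gamma_{3456}
second term: -\frac{8}{9} \gamma_{5} - \frac{16}{15} \gamma_{13} - 9 \gamma_{126} + \frac{8}{5} \gamma_{146} + 6 \gamma_{1234} + \frac{4}{3} \gamma_{3456}
Answer: \frac{16}{9} \gamma_{5} + \frac{32}{15} \gamma_{13}


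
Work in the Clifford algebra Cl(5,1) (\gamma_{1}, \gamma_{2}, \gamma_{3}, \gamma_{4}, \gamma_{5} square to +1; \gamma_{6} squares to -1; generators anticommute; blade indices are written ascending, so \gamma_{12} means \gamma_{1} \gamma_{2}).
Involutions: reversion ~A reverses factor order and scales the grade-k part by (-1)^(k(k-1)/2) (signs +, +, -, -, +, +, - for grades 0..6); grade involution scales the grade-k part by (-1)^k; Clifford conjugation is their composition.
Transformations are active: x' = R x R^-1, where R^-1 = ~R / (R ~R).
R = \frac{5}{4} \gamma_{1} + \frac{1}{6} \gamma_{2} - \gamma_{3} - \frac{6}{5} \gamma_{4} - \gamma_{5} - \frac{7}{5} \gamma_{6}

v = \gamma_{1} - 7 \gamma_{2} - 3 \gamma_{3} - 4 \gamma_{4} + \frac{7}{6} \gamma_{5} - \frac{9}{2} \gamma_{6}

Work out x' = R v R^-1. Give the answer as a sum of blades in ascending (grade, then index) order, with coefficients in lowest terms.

~R = \frac{5}{4} \gamma_{1} + \frac{1}{6} \gamma_{2} - \gamma_{3} - \frac{6}{5} \gamma_{4} - \gamma_{5} - \frac{7}{5} \gamma_{6}, and R ~R = \frac{11053}{3600}, so R^-1 = ~R / (\frac{11053}{3600}).
R v = \frac{5}{12} - \frac{107}{12} \gamma_{12} - \frac{11}{4} \gamma_{13} - \frac{19}{5} \gamma_{14} + \frac{59}{24} \gamma_{15} - \frac{169}{40} \gamma_{16} - \frac{15}{2} \gamma_{23} - \frac{136}{15} \gamma_{24} - \frac{245}{36} \gamma_{25} - \frac{211}{20} \gamma_{26} + \frac{2}{5} \gamma_{34} - \frac{25}{6} \gamma_{35} + \frac{3}{10} \gamma_{36} - \frac{27}{5} \gamma_{45} - \frac{1}{5} \gamma_{46} + \frac{92}{15} \gamma_{56}
Answer: -\frac{7303}{11053} \gamma_{1} + \frac{77871}{11053} \gamma_{2} + \frac{30159}{11053} \gamma_{3} + \frac{40612}{11053} \gamma_{4} - \frac{95371}{66318} \gamma_{5} + \frac{13011}{3158} \gamma_{6}


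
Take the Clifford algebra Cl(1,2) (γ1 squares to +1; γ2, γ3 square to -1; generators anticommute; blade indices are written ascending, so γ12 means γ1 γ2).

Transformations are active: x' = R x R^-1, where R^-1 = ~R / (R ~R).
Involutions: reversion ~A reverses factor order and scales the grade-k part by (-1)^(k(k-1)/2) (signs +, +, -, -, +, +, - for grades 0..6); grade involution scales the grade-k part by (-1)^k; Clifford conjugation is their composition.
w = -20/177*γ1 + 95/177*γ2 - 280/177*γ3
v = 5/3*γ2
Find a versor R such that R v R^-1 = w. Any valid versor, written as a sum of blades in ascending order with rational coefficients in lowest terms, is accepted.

Key observation: q(v) = q(w) = -25/9 (sandwiches preserve the norm), so R = v + w = -20/177*γ1 + 130/59*γ2 - 280/177*γ3 works whenever it is invertible — the component of v along it is kept and (v - w)/2 reverses, sending v to w.
Answer: -20/177*γ1 + 130/59*γ2 - 280/177*γ3


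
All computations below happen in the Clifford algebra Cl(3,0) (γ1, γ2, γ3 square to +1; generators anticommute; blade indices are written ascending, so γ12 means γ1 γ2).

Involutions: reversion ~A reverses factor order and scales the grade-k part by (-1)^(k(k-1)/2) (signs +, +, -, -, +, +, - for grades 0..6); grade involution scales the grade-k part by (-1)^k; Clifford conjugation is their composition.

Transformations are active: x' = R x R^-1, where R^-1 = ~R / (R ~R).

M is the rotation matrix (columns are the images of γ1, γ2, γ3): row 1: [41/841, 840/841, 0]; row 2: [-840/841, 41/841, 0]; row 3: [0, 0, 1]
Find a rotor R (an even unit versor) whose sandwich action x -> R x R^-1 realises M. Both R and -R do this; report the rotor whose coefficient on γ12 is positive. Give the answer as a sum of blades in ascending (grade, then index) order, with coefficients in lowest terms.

Method: write R = a + b12*γ12 + b13*γ13 + b23*γ23 with a^2 + b12^2 + b13^2 + b23^2 = 1 (so R^-1 = ~R). Expanding the columns R e_j ~R gives tr M = 4a^2 - 1 and, from the antisymmetric part, M21 - M12 = -4a*b12, M13 - M31 = 4a*b13, M32 - M23 = -4a*b23.
Here tr M = 923/841, so a^2 = (1 + tr M)/4 = 441/841 and a = ±21/29. Taking a = 21/29: M21 - M12 = -1680/841, M13 - M31 = 0, M32 - M23 = 0, giving b12 = 20/29, b13 = 0, b23 = 0, i.e. R = 21/29 + 20/29*γ12.
Its γ12 coefficient is already positive.
Answer: 21/29 + 20/29*γ12. Note: both R and -R realise this M (trace 923/841); the covering map identifies them, and the γ12-coefficient sign is the tie-breaker.


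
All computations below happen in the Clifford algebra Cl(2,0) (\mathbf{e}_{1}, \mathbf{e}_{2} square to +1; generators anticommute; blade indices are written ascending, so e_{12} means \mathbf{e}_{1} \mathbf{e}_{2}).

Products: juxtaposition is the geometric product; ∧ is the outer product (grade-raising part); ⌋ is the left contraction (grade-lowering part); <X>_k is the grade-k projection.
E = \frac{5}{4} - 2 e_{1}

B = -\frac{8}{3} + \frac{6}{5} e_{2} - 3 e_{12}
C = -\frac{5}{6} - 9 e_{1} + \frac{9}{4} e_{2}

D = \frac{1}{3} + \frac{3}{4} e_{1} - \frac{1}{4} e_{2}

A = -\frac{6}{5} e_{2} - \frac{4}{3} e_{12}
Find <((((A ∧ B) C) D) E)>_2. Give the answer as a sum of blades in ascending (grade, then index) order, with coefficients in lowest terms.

step 1: \frac{16}{5} e_{2} + \frac{32}{9} e_{12}
step 2: \frac{36}{5} + 8 e_{1} + \frac{88}{3} e_{2} + \frac{3488}{135} e_{12}
step 3: \frac{16}{15} + \frac{217}{135} e_{1} - \frac{57}{5} e_{2} - \frac{6232}{405} e_{12}
step 4: -\frac{254}{135} - \frac{67}{540} e_{1} - \frac{72941}{1620} e_{2} - \frac{17024}{405} e_{12}
step 5: -\frac{17024}{405} e_{12}
Answer: -\frac{17024}{405} e_{12}


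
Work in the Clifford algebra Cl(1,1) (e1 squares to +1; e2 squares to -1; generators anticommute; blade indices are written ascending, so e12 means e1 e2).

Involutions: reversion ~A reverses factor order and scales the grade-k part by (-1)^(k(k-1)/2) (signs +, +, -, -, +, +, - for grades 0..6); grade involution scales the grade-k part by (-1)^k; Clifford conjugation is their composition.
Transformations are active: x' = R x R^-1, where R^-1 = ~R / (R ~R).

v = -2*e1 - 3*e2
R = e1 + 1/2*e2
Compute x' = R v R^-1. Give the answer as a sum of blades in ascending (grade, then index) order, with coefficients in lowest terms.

~R = e1 + 1/2*e2, and R ~R = 3/4, so R^-1 = ~R / (3/4).
R v = -1/2 - 2*e12
Answer: 2/3*e1 + 7/3*e2
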